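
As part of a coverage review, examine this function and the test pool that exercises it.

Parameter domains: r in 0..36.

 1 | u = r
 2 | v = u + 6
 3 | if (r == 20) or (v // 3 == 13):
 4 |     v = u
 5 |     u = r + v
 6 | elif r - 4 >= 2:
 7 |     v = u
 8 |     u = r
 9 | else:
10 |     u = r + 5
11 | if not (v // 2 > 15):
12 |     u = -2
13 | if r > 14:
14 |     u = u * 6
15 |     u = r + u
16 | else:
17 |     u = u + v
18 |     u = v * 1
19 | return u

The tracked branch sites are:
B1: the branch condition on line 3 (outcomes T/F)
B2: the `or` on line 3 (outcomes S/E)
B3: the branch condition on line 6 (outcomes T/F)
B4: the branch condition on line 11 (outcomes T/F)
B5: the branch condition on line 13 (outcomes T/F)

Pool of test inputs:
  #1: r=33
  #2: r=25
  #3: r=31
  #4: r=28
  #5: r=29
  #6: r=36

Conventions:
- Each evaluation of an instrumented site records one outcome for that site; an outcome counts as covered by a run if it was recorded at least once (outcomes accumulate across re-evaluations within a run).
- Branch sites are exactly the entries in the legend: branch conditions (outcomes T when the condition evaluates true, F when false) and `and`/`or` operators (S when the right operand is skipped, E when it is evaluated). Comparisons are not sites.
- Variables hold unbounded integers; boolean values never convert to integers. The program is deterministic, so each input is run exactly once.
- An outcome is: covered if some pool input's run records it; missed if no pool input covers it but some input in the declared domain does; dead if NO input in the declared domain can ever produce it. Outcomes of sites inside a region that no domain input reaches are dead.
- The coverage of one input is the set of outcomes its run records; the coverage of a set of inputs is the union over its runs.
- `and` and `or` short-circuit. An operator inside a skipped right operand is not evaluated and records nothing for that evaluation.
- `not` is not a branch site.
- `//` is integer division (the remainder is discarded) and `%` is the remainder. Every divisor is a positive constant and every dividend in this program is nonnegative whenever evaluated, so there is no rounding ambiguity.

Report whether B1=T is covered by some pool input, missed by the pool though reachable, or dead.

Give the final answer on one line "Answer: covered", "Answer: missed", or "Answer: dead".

B1=T is recorded by pool input(s) 1 -> covered

Answer: covered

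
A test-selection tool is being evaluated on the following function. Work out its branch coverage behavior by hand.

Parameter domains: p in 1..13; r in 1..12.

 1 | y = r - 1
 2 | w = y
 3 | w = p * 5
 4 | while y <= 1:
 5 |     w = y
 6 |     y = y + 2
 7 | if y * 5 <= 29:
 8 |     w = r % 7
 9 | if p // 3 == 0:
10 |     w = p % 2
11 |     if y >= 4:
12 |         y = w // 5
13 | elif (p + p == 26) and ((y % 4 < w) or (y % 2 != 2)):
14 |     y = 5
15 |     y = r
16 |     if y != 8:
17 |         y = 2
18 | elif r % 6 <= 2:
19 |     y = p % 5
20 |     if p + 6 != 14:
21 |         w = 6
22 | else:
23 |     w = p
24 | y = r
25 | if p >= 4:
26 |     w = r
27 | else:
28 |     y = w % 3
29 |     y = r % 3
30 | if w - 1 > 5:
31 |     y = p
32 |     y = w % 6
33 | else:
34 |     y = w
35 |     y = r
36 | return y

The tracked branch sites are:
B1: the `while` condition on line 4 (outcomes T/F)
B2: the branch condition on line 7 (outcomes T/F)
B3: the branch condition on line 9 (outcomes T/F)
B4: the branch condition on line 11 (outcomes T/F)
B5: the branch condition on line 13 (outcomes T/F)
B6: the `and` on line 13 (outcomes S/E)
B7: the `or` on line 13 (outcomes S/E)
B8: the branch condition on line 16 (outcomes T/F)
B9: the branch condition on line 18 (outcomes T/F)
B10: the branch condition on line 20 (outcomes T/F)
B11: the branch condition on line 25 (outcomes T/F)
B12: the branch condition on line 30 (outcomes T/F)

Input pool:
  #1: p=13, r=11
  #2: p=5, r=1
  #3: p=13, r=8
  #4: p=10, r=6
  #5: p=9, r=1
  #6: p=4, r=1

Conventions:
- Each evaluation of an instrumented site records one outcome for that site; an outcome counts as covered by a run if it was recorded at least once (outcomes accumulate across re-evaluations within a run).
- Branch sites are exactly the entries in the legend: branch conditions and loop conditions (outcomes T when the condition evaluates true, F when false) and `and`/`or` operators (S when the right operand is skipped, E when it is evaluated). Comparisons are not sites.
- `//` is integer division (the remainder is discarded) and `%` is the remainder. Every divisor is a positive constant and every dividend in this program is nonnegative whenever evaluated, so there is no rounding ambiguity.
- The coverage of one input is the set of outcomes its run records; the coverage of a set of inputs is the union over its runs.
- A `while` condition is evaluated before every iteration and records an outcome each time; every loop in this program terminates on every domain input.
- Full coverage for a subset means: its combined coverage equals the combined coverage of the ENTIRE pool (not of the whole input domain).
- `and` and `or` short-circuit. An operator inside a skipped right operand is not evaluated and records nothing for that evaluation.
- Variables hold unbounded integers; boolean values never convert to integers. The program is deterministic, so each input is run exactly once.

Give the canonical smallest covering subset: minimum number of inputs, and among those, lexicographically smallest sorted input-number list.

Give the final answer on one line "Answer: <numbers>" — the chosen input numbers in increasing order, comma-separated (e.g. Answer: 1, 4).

#1 (p=13, r=11) -> covered: B1=F, B2=F, B3=F, B5=T, B6=E, B7=S, B8=T, B11=T, B12=T
#2 (p=5, r=1) -> covered: B1=T, B1=F, B2=T, B3=F, B5=F, B6=S, B9=T, B10=T, B11=T, B12=F
#3 (p=13, r=8) -> covered: B1=F, B2=F, B3=F, B5=T, B6=E, B7=S, B8=F, B11=T, B12=T
#4 (p=10, r=6) -> covered: B1=F, B2=T, B3=F, B5=F, B6=S, B9=T, B10=T, B11=T, B12=F
#5 (p=9, r=1) -> covered: B1=T, B1=F, B2=T, B3=F, B5=F, B6=S, B9=T, B10=T, B11=T, B12=F
#6 (p=4, r=1) -> covered: B1=T, B1=F, B2=T, B3=F, B5=F, B6=S, B9=T, B10=T, B11=T, B12=F
union over all inputs: B1=T, B1=F, B2=T, B2=F, B3=F, B5=T, B5=F, B6=S, B6=E, B7=S, B8=T, B8=F, B9=T, B10=T, B11=T, B12=T, B12=F (17 outcomes)
no size-1 subset reaches all 17 outcomes (best union: 10/17)
no size-2 subset reaches all 17 outcomes (best union: 16/17)
size 3: inputs {1, 2, 3} cover all 17 outcomes, and no lexicographically smaller subset of this size does

Answer: 1, 2, 3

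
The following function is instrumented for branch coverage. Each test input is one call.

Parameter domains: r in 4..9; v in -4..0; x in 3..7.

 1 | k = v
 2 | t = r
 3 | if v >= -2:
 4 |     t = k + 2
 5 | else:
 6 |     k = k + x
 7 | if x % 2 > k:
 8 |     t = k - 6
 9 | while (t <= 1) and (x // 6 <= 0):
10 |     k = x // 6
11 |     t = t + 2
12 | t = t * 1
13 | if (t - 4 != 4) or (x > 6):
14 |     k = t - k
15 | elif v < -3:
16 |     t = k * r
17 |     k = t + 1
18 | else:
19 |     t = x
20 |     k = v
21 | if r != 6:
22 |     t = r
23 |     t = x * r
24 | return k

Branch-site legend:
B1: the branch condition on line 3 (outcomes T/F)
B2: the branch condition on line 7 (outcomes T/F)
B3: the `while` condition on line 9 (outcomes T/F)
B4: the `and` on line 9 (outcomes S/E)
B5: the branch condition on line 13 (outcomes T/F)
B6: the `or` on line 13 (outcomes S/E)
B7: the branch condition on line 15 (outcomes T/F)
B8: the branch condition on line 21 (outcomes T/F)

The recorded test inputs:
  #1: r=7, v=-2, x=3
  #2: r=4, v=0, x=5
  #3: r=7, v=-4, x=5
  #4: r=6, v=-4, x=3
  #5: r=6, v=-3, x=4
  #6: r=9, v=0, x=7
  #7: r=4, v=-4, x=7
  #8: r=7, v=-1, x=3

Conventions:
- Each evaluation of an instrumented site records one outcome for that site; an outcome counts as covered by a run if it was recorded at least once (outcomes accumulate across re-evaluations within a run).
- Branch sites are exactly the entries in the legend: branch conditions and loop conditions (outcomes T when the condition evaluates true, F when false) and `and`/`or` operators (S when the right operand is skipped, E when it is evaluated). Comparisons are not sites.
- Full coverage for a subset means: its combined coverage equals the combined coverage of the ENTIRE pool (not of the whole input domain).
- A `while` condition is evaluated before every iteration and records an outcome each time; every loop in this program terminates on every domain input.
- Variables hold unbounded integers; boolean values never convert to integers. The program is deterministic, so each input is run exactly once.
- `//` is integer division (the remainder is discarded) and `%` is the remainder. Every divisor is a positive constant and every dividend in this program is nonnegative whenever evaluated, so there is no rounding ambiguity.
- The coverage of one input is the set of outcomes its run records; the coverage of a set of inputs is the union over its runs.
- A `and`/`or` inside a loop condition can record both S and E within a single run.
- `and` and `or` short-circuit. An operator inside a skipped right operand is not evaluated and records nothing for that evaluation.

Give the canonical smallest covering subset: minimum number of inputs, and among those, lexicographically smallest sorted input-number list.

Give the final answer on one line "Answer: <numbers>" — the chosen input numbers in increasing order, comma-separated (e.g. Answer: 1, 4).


test 1 (r=7, v=-2, x=3) fires B1->T, B2->T, B4->E, B3->T, B4->E, B3->T, B4->E, B3->T, B4->E, B3->T, B4->E, B3->T, B4->S, B3->F, ...; hits B1=T, B2=T, B3=T, B3=F, B4=S, B4=E, B5=T, B6=S, B8=T
test 2 (r=4, v=0, x=5) fires B1->T, B2->T, B4->E, B3->T, B4->E, B3->T, B4->E, B3->T, B4->E, B3->T, B4->S, B3->F, B6->S, B5->T, ...; hits B1=T, B2=T, B3=T, B3=F, B4=S, B4=E, B5=T, B6=S, B8=T
test 3 (r=7, v=-4, x=5) fires B1->F, B2->F, B4->S, B3->F, B6->S, B5->T, B8->T; hits B1=F, B2=F, B3=F, B4=S, B5=T, B6=S, B8=T
test 4 (r=6, v=-4, x=3) fires B1->F, B2->T, B4->E, B3->T, B4->E, B3->T, B4->E, B3->T, B4->E, B3->T, B4->E, B3->T, B4->S, B3->F, ...; hits B1=F, B2=T, B3=T, B3=F, B4=S, B4=E, B5=T, B6=S, B8=F
test 5 (r=6, v=-3, x=4) fires B1->F, B2->F, B4->S, B3->F, B6->S, B5->T, B8->F; hits B1=F, B2=F, B3=F, B4=S, B5=T, B6=S, B8=F
test 6 (r=9, v=0, x=7) fires B1->T, B2->T, B4->E, B3->F, B6->S, B5->T, B8->T; hits B1=T, B2=T, B3=F, B4=E, B5=T, B6=S, B8=T
test 7 (r=4, v=-4, x=7) fires B1->F, B2->F, B4->S, B3->F, B6->S, B5->T, B8->T; hits B1=F, B2=F, B3=F, B4=S, B5=T, B6=S, B8=T
test 8 (r=7, v=-1, x=3) fires B1->T, B2->T, B4->E, B3->T, B4->E, B3->T, B4->E, B3->T, B4->E, B3->T, B4->E, B3->T, B4->S, B3->F, ...; hits B1=T, B2=T, B3=T, B3=F, B4=S, B4=E, B5=T, B6=S, B8=T
union over all inputs: B1=T, B1=F, B2=T, B2=F, B3=T, B3=F, B4=S, B4=E, B5=T, B6=S, B8=T, B8=F (12 outcomes)
checked all size-1 subsets: none covers 12 outcomes (max 9/12)
the canonical winner is {1, 5}: size 2, full 12-outcome coverage, earliest index list among size-2 covers
Answer: 1, 5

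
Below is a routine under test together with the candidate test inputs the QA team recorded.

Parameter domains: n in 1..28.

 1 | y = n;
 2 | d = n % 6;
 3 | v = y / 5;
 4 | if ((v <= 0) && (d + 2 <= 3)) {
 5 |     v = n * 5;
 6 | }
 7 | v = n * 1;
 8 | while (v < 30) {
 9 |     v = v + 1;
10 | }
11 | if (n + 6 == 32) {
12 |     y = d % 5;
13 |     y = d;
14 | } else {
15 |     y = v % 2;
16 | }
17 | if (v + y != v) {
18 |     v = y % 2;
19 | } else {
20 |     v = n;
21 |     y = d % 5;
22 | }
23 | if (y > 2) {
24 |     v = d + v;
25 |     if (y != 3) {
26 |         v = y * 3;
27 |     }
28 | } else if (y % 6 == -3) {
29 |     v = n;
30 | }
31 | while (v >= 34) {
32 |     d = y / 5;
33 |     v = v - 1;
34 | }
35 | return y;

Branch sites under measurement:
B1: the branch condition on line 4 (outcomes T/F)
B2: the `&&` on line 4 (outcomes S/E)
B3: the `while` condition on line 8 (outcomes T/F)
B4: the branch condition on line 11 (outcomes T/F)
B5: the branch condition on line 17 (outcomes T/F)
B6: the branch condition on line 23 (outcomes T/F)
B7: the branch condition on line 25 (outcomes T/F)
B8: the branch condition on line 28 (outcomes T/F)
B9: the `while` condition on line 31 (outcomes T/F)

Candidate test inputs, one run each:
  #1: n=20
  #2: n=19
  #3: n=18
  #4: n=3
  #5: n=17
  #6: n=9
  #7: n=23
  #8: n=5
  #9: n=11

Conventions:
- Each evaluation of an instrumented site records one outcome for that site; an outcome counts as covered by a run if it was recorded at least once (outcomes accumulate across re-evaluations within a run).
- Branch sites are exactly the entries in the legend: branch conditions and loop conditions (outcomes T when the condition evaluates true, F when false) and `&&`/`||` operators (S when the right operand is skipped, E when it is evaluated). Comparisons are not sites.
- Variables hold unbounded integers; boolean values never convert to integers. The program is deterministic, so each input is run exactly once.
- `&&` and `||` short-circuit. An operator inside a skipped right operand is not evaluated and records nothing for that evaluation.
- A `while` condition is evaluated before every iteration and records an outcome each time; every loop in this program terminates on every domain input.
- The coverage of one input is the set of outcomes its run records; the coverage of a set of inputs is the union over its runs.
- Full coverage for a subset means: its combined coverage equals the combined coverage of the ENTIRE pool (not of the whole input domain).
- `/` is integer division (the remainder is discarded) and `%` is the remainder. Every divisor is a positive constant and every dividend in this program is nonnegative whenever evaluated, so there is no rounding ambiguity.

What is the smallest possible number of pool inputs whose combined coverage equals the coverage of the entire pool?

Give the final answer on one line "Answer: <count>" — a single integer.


input #1, n=20: outcomes B1=F, B2=S, B3=T, B3=F, B4=F, B5=F, B6=F, B8=F, B9=F
input #2, n=19: outcomes B1=F, B2=S, B3=T, B3=F, B4=F, B5=F, B6=F, B8=F, B9=F
input #3, n=18: outcomes B1=F, B2=S, B3=T, B3=F, B4=F, B5=F, B6=F, B8=F, B9=F
input #4, n=3: outcomes B1=F, B2=E, B3=T, B3=F, B4=F, B5=F, B6=T, B7=F, B9=F
input #5, n=17: outcomes B1=F, B2=S, B3=T, B3=F, B4=F, B5=F, B6=F, B8=F, B9=F
input #6, n=9: outcomes B1=F, B2=S, B3=T, B3=F, B4=F, B5=F, B6=T, B7=F, B9=F
input #7, n=23: outcomes B1=F, B2=S, B3=T, B3=F, B4=F, B5=F, B6=F, B8=F, B9=F
input #8, n=5: outcomes B1=F, B2=S, B3=T, B3=F, B4=F, B5=F, B6=F, B8=F, B9=F
input #9, n=11: outcomes B1=F, B2=S, B3=T, B3=F, B4=F, B5=F, B6=F, B8=F, B9=F
together the pool reaches 12 outcomes: B1=F, B2=S, B2=E, B3=T, B3=F, B4=F, B5=F, B6=T, B6=F, B7=F, B8=F, B9=F
size 1 is not enough: best union over all size-1 subsets is 9/12
the canonical winner is {1, 4}: size 2, full 12-outcome coverage, earliest index list among size-2 covers
Answer: 2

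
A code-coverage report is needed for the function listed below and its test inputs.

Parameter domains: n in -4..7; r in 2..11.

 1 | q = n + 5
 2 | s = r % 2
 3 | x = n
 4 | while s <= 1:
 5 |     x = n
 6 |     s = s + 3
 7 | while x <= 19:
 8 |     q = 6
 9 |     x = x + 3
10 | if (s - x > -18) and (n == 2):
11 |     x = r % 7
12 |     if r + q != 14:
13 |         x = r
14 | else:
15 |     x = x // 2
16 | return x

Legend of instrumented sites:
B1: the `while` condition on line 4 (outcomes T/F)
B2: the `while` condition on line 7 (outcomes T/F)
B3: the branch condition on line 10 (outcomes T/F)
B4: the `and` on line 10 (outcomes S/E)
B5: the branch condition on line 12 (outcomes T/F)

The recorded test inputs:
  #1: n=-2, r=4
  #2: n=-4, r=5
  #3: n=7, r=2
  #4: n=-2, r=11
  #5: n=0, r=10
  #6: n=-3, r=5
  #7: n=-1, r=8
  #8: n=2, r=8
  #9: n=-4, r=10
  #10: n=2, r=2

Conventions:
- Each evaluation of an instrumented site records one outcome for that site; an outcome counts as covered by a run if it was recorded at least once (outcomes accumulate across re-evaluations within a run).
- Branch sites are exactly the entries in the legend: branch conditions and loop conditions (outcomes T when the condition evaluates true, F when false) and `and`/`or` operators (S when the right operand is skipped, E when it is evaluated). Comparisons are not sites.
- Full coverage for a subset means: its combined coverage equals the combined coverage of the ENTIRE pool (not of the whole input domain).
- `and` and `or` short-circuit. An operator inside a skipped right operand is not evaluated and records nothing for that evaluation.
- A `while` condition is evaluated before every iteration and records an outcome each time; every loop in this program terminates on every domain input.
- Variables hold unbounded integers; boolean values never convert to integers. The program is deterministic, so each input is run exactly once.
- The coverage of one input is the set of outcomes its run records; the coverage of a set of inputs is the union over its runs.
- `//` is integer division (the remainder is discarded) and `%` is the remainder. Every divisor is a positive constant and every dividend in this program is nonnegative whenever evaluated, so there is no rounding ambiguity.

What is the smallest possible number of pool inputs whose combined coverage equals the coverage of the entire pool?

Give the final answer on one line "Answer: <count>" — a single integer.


#1 (n=-2, r=4) -> B1->T, B1->F, B2->T, B2->T, B2->T, B2->T, B2->T, B2->T, B2->T, B2->T, B2->F, B4->S, B3->F; covered: B1=T, B1=F, B2=T, B2=F, B3=F, B4=S
#2 (n=-4, r=5) -> B1->T, B1->F, B2->T, B2->T, B2->T, B2->T, B2->T, B2->T, B2->T, B2->T, B2->F, B4->E, B3->F; covered: B1=T, B1=F, B2=T, B2=F, B3=F, B4=E
#3 (n=7, r=2) -> B1->T, B1->F, B2->T, B2->T, B2->T, B2->T, B2->T, B2->F, B4->S, B3->F; covered: B1=T, B1=F, B2=T, B2=F, B3=F, B4=S
#4 (n=-2, r=11) -> B1->T, B1->F, B2->T, B2->T, B2->T, B2->T, B2->T, B2->T, B2->T, B2->T, B2->F, B4->S, B3->F; covered: B1=T, B1=F, B2=T, B2=F, B3=F, B4=S
#5 (n=0, r=10) -> B1->T, B1->F, B2->T, B2->T, B2->T, B2->T, B2->T, B2->T, B2->T, B2->F, B4->S, B3->F; covered: B1=T, B1=F, B2=T, B2=F, B3=F, B4=S
#6 (n=-3, r=5) -> B1->T, B1->F, B2->T, B2->T, B2->T, B2->T, B2->T, B2->T, B2->T, B2->T, B2->F, B4->E, B3->F; covered: B1=T, B1=F, B2=T, B2=F, B3=F, B4=E
#7 (n=-1, r=8) -> B1->T, B1->F, B2->T, B2->T, B2->T, B2->T, B2->T, B2->T, B2->T, B2->F, B4->E, B3->F; covered: B1=T, B1=F, B2=T, B2=F, B3=F, B4=E
#8 (n=2, r=8) -> B1->T, B1->F, B2->T, B2->T, B2->T, B2->T, B2->T, B2->T, B2->F, B4->E, B3->T, B5->F; covered: B1=T, B1=F, B2=T, B2=F, B3=T, B4=E, B5=F
#9 (n=-4, r=10) -> B1->T, B1->F, B2->T, B2->T, B2->T, B2->T, B2->T, B2->T, B2->T, B2->T, B2->F, B4->E, B3->F; covered: B1=T, B1=F, B2=T, B2=F, B3=F, B4=E
#10 (n=2, r=2) -> B1->T, B1->F, B2->T, B2->T, B2->T, B2->T, B2->T, B2->T, B2->F, B4->E, B3->T, B5->T; covered: B1=T, B1=F, B2=T, B2=F, B3=T, B4=E, B5=T
union over all inputs: B1=T, B1=F, B2=T, B2=F, B3=T, B3=F, B4=S, B4=E, B5=T, B5=F (10 outcomes)
no size-1 subset reaches all 10 outcomes (best union: 7/10)
no size-2 subset reaches all 10 outcomes (best union: 9/10)
size 3: inputs {1, 8, 10} cover all 10 outcomes, and no lexicographically smaller subset of this size does
Answer: 3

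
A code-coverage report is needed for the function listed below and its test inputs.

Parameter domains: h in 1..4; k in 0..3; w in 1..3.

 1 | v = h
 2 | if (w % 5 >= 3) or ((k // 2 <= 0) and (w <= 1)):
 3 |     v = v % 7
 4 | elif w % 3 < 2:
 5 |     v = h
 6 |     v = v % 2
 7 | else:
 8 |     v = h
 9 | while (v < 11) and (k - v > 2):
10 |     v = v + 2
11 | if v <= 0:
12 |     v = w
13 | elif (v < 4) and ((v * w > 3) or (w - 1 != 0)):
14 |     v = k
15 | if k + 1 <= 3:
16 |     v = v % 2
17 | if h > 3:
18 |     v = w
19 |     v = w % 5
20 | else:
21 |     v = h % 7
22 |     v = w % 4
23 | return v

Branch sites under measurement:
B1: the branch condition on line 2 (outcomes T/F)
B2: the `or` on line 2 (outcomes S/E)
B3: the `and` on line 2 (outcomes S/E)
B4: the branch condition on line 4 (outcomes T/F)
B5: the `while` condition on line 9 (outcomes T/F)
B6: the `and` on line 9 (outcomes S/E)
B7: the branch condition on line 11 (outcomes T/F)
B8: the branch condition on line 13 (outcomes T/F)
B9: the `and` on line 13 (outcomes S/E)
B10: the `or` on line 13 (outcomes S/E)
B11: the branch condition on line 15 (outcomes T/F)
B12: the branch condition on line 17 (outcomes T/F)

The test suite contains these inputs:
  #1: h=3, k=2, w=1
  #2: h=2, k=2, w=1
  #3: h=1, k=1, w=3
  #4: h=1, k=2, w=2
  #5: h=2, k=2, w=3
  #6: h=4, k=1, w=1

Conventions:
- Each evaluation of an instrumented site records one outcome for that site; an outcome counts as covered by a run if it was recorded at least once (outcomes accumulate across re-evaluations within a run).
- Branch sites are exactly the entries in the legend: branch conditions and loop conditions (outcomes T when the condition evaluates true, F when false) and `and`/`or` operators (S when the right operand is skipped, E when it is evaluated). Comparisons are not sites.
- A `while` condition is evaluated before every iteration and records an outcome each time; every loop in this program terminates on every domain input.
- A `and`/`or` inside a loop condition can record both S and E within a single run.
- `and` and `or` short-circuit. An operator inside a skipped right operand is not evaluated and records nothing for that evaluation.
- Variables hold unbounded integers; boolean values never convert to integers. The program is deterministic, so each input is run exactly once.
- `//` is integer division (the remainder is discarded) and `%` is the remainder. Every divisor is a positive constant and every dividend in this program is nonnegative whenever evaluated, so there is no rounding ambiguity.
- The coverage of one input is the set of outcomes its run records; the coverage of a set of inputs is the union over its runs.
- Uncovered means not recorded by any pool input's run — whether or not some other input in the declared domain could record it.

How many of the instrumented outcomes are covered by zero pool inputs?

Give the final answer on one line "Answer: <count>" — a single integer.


#1 (h=3, k=2, w=1) -> B2->E, B3->S, B1->F, B4->T, B6->E, B5->F, B7->F, B9->E, B10->E, B8->F, B11->T, B12->F; covered: B1=F, B2=E, B3=S, B4=T, B5=F, B6=E, B7=F, B8=F, B9=E, B10=E, B11=T, B12=F
#2 (h=2, k=2, w=1) -> B2->E, B3->S, B1->F, B4->T, B6->E, B5->F, B7->T, B11->T, B12->F; covered: B1=F, B2=E, B3=S, B4=T, B5=F, B6=E, B7=T, B11=T, B12=F
#3 (h=1, k=1, w=3) -> B2->S, B1->T, B6->E, B5->F, B7->F, B9->E, B10->E, B8->T, B11->T, B12->F; covered: B1=T, B2=S, B5=F, B6=E, B7=F, B8=T, B9=E, B10=E, B11=T, B12=F
#4 (h=1, k=2, w=2) -> B2->E, B3->S, B1->F, B4->F, B6->E, B5->F, B7->F, B9->E, B10->E, B8->T, B11->T, B12->F; covered: B1=F, B2=E, B3=S, B4=F, B5=F, B6=E, B7=F, B8=T, B9=E, B10=E, B11=T, B12=F
#5 (h=2, k=2, w=3) -> B2->S, B1->T, B6->E, B5->F, B7->F, B9->E, B10->S, B8->T, B11->T, B12->F; covered: B1=T, B2=S, B5=F, B6=E, B7=F, B8=T, B9=E, B10=S, B11=T, B12=F
#6 (h=4, k=1, w=1) -> B2->E, B3->E, B1->T, B6->E, B5->F, B7->F, B9->S, B8->F, B11->T, B12->T; covered: B1=T, B2=E, B3=E, B5=F, B6=E, B7=F, B8=F, B9=S, B11=T, B12=T
union over the pool: B1=T, B1=F, B2=S, B2=E, B3=S, B3=E, B4=T, B4=F, B5=F, B6=E, B7=T, B7=F, B8=T, B8=F, B9=S, B9=E, B10=S, B10=E, B11=T, B12=T, B12=F
uncovered (3 of 24): B5=T, B6=S, B11=F
Answer: 3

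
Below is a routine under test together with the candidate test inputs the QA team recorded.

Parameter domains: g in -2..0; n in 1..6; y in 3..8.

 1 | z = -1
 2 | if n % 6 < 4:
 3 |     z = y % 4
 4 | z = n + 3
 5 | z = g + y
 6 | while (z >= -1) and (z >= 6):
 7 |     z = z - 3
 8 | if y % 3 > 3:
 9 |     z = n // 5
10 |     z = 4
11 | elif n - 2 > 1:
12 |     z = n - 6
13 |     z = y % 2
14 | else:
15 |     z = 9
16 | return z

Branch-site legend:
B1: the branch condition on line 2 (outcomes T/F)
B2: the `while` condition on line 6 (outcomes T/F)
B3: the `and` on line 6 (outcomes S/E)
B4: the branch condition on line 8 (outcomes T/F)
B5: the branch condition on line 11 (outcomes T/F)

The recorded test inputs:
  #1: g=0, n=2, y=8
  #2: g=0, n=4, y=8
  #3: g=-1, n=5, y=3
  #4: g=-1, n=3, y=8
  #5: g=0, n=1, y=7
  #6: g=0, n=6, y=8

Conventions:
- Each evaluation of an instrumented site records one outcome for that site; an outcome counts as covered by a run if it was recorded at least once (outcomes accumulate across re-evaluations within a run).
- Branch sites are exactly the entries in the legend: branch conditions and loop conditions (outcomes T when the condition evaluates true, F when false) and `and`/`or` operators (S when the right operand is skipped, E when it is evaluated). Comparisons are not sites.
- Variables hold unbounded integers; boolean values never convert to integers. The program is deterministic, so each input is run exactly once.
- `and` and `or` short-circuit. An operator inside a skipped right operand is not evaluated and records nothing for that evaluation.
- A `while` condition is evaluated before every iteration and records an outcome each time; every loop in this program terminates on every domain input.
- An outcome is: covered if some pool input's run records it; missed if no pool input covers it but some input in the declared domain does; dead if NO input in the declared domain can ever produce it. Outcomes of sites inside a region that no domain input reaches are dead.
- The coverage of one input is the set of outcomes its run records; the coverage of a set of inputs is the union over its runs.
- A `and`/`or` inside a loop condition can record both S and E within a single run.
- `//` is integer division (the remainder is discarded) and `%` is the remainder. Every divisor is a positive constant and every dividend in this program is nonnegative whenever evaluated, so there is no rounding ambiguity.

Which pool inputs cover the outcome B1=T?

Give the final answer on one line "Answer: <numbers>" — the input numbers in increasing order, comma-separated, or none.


input #1 (g=0, n=2, y=8): hits B1=T
input #2 (g=0, n=4, y=8): never hits B1=T
input #3 (g=-1, n=5, y=3): never hits B1=T
input #4 (g=-1, n=3, y=8): hits B1=T
input #5 (g=0, n=1, y=7): hits B1=T
input #6 (g=0, n=6, y=8): hits B1=T
Answer: 1, 4, 5, 6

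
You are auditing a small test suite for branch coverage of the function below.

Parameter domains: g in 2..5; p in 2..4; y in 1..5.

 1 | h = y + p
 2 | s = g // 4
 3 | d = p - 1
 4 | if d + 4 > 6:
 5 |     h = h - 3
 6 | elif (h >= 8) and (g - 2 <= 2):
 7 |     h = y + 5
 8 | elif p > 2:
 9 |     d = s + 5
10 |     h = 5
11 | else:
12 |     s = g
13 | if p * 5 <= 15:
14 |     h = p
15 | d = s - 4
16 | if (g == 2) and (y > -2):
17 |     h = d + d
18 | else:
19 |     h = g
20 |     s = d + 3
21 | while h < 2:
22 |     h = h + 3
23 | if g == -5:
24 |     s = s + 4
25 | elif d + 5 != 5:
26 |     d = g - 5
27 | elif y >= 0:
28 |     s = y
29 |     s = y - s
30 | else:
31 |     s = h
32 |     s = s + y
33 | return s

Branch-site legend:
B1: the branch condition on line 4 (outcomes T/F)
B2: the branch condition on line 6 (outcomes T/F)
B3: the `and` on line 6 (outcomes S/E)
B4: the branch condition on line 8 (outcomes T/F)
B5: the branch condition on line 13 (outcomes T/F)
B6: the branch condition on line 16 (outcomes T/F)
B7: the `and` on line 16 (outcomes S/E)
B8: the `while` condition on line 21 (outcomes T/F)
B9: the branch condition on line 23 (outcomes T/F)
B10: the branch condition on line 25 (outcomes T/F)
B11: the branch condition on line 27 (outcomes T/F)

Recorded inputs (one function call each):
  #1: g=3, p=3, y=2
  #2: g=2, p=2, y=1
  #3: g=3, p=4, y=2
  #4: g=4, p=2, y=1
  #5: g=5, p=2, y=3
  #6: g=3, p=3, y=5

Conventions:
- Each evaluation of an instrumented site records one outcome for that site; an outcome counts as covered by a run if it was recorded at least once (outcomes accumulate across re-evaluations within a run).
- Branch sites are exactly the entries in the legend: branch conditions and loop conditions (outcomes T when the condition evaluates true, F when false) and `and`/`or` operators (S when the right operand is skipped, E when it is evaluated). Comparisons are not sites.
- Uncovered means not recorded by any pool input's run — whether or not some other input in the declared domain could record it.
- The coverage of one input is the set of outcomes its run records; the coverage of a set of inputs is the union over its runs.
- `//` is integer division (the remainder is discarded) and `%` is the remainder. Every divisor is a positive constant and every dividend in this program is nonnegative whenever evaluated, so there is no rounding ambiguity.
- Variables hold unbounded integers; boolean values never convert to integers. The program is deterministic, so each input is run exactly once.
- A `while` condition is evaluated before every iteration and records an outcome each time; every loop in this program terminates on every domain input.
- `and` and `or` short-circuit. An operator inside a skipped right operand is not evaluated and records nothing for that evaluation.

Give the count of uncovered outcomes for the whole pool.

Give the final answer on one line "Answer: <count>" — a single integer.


#1 (g=3, p=3, y=2) -> B1->F, B3->S, B2->F, B4->T, B5->T, B7->S, B6->F, B8->F, B9->F, B10->T; covered: B1=F, B2=F, B3=S, B4=T, B5=T, B6=F, B7=S, B8=F, B9=F, B10=T
#2 (g=2, p=2, y=1) -> B1->F, B3->S, B2->F, B4->F, B5->T, B7->E, B6->T, B8->T, B8->T, B8->F, B9->F, B10->T; covered: B1=F, B2=F, B3=S, B4=F, B5=T, B6=T, B7=E, B8=T, B8=F, B9=F, B10=T
#3 (g=3, p=4, y=2) -> B1->T, B5->F, B7->S, B6->F, B8->F, B9->F, B10->T; covered: B1=T, B5=F, B6=F, B7=S, B8=F, B9=F, B10=T
#4 (g=4, p=2, y=1) -> B1->F, B3->S, B2->F, B4->F, B5->T, B7->S, B6->F, B8->F, B9->F, B10->F, B11->T; covered: B1=F, B2=F, B3=S, B4=F, B5=T, B6=F, B7=S, B8=F, B9=F, B10=F, B11=T
#5 (g=5, p=2, y=3) -> B1->F, B3->S, B2->F, B4->F, B5->T, B7->S, B6->F, B8->F, B9->F, B10->T; covered: B1=F, B2=F, B3=S, B4=F, B5=T, B6=F, B7=S, B8=F, B9=F, B10=T
#6 (g=3, p=3, y=5) -> B1->F, B3->E, B2->T, B5->T, B7->S, B6->F, B8->F, B9->F, B10->T; covered: B1=F, B2=T, B3=E, B5=T, B6=F, B7=S, B8=F, B9=F, B10=T
union over the pool: B1=T, B1=F, B2=T, B2=F, B3=S, B3=E, B4=T, B4=F, B5=T, B5=F, B6=T, B6=F, B7=S, B7=E, B8=T, B8=F, B9=F, B10=T, B10=F, B11=T
uncovered (2 of 22): B9=T, B11=F
Answer: 2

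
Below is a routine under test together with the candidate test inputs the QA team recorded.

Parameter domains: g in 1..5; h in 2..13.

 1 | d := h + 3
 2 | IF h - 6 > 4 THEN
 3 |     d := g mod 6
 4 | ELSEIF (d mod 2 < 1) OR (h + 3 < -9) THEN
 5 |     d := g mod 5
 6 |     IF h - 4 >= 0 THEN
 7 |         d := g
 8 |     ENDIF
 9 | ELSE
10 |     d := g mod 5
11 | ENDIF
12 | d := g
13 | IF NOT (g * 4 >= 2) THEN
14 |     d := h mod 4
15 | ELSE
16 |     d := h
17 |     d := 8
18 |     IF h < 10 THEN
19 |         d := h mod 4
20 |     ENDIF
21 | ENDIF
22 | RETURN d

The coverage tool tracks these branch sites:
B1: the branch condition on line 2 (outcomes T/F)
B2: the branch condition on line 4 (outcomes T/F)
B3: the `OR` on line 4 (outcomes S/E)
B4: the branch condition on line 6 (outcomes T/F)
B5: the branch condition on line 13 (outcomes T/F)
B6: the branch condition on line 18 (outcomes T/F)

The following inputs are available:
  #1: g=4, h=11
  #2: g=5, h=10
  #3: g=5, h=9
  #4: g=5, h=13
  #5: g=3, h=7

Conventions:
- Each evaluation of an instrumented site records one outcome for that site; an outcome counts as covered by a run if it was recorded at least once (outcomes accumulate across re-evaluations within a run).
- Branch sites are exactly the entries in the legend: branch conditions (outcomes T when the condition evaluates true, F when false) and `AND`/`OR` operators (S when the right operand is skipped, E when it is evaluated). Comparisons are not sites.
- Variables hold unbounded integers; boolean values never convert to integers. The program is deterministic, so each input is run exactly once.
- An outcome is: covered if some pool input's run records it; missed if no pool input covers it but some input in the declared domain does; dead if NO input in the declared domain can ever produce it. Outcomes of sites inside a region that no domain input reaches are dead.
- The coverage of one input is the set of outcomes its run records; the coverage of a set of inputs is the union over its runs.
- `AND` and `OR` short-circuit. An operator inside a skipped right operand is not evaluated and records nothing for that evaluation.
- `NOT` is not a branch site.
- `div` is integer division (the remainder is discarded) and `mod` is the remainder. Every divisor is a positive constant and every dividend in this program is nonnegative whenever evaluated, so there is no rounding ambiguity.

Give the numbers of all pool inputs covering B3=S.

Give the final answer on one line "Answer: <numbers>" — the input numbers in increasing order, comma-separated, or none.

input #1 (g=4, h=11): does not record B3=S
input #2 (g=5, h=10): does not record B3=S
input #3 (g=5, h=9): records B3=S
input #4 (g=5, h=13): does not record B3=S
input #5 (g=3, h=7): records B3=S

Answer: 3, 5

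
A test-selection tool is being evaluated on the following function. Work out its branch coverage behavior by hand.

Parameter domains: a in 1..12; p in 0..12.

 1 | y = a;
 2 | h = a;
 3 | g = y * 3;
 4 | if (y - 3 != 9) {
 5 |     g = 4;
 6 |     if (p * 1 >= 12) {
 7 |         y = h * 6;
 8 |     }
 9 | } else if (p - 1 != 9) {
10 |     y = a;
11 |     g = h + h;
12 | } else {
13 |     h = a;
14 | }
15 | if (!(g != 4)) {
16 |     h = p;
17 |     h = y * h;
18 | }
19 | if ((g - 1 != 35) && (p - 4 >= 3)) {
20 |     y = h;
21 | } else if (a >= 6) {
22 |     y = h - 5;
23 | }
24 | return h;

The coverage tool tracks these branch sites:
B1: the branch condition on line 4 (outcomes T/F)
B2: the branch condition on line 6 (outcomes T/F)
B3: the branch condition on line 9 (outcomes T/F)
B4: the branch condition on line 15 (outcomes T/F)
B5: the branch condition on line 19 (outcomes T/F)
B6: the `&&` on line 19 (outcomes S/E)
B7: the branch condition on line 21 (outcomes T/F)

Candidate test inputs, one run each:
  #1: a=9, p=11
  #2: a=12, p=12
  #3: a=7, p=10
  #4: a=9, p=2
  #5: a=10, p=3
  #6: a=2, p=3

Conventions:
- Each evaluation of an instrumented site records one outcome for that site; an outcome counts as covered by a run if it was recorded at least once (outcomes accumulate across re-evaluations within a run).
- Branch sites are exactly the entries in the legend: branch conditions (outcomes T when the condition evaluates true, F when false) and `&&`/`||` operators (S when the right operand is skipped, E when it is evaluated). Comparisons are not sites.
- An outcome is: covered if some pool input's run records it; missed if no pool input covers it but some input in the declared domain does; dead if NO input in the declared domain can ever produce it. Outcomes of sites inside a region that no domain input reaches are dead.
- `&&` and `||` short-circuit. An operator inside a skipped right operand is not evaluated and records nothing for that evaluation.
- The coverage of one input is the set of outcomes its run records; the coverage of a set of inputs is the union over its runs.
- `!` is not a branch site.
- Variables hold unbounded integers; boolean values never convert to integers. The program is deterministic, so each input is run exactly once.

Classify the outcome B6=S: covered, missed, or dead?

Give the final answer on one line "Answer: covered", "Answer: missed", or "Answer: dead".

no pool input records B6=S
but domain input (a=12, p=10) does record it -> reachable, so missed

Answer: missed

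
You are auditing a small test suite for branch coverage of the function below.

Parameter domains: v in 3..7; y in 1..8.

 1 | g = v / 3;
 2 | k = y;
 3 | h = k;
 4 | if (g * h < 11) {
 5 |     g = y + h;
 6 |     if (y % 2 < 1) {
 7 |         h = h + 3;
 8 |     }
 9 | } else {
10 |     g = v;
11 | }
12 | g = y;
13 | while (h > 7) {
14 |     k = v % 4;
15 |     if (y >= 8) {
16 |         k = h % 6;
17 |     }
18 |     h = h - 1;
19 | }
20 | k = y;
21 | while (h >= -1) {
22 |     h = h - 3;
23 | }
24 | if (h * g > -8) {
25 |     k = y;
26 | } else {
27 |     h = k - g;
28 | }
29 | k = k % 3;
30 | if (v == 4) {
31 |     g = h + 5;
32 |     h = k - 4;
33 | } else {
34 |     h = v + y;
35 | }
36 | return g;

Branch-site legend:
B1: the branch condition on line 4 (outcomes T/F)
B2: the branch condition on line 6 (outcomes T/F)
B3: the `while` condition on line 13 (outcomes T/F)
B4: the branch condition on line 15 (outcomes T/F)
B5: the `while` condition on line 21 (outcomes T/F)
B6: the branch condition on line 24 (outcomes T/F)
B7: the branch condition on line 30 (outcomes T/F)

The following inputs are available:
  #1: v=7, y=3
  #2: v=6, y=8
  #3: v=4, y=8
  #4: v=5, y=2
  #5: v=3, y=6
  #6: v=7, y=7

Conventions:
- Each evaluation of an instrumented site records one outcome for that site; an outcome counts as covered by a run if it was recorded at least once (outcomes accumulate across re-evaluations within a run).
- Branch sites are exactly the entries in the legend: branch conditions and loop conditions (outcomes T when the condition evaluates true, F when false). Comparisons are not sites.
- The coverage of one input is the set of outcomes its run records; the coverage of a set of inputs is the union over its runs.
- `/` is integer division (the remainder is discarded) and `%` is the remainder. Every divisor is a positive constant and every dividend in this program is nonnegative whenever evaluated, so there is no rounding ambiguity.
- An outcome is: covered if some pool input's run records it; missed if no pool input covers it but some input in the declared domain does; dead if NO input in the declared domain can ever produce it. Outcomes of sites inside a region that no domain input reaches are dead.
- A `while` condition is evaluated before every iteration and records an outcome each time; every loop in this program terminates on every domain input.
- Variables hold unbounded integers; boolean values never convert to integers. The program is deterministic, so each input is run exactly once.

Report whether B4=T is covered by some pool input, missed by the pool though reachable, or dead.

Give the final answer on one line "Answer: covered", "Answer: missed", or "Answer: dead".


B4=T is recorded by pool input(s) 2, 3 -> covered
Answer: covered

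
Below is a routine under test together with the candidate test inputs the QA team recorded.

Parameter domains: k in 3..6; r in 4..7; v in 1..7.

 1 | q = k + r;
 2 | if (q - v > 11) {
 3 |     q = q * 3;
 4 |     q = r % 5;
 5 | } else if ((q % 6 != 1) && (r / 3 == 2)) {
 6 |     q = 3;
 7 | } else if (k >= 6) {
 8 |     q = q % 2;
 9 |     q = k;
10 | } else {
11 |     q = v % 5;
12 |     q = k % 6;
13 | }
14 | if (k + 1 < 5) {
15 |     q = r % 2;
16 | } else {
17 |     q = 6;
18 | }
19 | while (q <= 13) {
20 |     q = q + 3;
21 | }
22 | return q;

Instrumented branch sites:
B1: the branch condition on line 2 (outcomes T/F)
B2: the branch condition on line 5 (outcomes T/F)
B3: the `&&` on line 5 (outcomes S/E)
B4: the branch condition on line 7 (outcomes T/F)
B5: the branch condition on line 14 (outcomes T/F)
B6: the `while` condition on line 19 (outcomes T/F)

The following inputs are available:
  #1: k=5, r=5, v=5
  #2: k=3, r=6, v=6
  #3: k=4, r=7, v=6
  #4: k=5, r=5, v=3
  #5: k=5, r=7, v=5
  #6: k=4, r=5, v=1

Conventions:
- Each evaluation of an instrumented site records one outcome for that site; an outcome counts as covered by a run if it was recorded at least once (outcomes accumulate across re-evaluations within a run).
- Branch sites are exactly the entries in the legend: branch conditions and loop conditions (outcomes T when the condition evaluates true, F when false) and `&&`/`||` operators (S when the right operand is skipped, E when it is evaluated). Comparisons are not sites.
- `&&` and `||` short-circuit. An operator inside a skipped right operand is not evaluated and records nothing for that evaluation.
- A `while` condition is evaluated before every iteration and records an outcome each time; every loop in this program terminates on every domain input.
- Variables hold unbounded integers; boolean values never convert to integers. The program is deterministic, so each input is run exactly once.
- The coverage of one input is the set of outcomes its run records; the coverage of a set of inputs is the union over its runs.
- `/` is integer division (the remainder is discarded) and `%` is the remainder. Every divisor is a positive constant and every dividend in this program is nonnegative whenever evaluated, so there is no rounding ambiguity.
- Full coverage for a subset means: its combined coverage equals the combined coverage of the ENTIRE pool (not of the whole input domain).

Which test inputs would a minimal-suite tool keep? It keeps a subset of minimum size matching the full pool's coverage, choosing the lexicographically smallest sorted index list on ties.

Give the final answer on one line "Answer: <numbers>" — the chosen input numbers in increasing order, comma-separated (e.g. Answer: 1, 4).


input #1 (k=5, r=5, v=5): events B1->F, B3->E, B2->F, B4->F, B5->F, B6->T, B6->T, B6->T, B6->F; covers B1=F, B2=F, B3=E, B4=F, B5=F, B6=T, B6=F
input #2 (k=3, r=6, v=6): events B1->F, B3->E, B2->T, B5->T, B6->T, B6->T, B6->T, B6->T, B6->T, B6->F; covers B1=F, B2=T, B3=E, B5=T, B6=T, B6=F
input #3 (k=4, r=7, v=6): events B1->F, B3->E, B2->T, B5->F, B6->T, B6->T, B6->T, B6->F; covers B1=F, B2=T, B3=E, B5=F, B6=T, B6=F
input #4 (k=5, r=5, v=3): events B1->F, B3->E, B2->F, B4->F, B5->F, B6->T, B6->T, B6->T, B6->F; covers B1=F, B2=F, B3=E, B4=F, B5=F, B6=T, B6=F
input #5 (k=5, r=7, v=5): events B1->F, B3->E, B2->T, B5->F, B6->T, B6->T, B6->T, B6->F; covers B1=F, B2=T, B3=E, B5=F, B6=T, B6=F
input #6 (k=4, r=5, v=1): events B1->F, B3->E, B2->F, B4->F, B5->F, B6->T, B6->T, B6->T, B6->F; covers B1=F, B2=F, B3=E, B4=F, B5=F, B6=T, B6=F
union over all inputs: B1=F, B2=T, B2=F, B3=E, B4=F, B5=T, B5=F, B6=T, B6=F (9 outcomes)
checked all size-1 subsets: none covers 9 outcomes (max 7/9)
inputs {1, 2} (size 2) cover everything; no size-2 subset with a lexicographically smaller index list covers all 9
Answer: 1, 2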